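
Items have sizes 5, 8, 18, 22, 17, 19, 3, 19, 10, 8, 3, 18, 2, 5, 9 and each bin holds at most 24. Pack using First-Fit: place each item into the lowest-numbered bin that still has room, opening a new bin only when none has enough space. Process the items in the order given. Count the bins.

8

5 → bin 1 (remaining 19)
8 → bin 1 (remaining 11)
18 → bin 2 (remaining 6)
22 → bin 3 (remaining 2)
17 → bin 4 (remaining 7)
19 → bin 5 (remaining 5)
3 → bin 1 (remaining 8)
19 → bin 6 (remaining 5)
10 → bin 7 (remaining 14)
8 → bin 1 (remaining 0)
3 → bin 2 (remaining 3)
18 → bin 8 (remaining 6)
2 → bin 2 (remaining 1)
5 → bin 4 (remaining 2)
9 → bin 7 (remaining 5)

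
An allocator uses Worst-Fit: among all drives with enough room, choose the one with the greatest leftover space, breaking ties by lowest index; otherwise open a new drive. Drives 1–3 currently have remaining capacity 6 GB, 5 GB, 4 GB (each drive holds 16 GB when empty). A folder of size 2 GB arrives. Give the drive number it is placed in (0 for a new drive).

Drives with room: drive 1 (6 GB), drive 2 (5 GB), drive 3 (4 GB).
Most room is drive 1 with 6 GB free.

1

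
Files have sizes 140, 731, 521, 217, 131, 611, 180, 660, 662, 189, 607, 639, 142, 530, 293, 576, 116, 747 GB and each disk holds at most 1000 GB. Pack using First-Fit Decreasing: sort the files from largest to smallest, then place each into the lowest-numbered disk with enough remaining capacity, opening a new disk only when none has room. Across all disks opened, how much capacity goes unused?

2308

Sorted descending: 747, 731, 662, 660, 639, 611, 607, 576, 530, 521, 293, 217, 189, 180, 142, 140, 131, 116.
Put 747 GB in disk 1; 253 GB remain.
Put 731 GB in disk 2; 269 GB remain.
Put 662 GB in disk 3; 338 GB remain.
Put 660 GB in disk 4; 340 GB remain.
Put 639 GB in disk 5; 361 GB remain.
Put 611 GB in disk 6; 389 GB remain.
Put 607 GB in disk 7; 393 GB remain.
Put 576 GB in disk 8; 424 GB remain.
Put 530 GB in disk 9; 470 GB remain.
Put 521 GB in disk 10; 479 GB remain.
Put 293 GB in disk 3; 45 GB remain.
Put 217 GB in disk 1; 36 GB remain.
Put 189 GB in disk 2; 80 GB remain.
Put 180 GB in disk 4; 160 GB remain.
Put 142 GB in disk 4; 18 GB remain.
Put 140 GB in disk 5; 221 GB remain.
Put 131 GB in disk 5; 90 GB remain.
Put 116 GB in disk 6; 273 GB remain.
10 disks × 1000 GB = 10000 GB; used 7692 GB; unused 2308 GB.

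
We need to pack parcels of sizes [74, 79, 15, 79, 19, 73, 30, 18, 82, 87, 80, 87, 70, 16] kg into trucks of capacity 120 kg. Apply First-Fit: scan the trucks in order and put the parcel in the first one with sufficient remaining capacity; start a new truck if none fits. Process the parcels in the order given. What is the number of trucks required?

9

truck 1: place 74 kg, 46 kg left
truck 2: place 79 kg, 41 kg left
truck 1: place 15 kg, 31 kg left
truck 3: place 79 kg, 41 kg left
truck 1: place 19 kg, 12 kg left
truck 4: place 73 kg, 47 kg left
truck 2: place 30 kg, 11 kg left
truck 3: place 18 kg, 23 kg left
truck 5: place 82 kg, 38 kg left
truck 6: place 87 kg, 33 kg left
truck 7: place 80 kg, 40 kg left
truck 8: place 87 kg, 33 kg left
truck 9: place 70 kg, 50 kg left
truck 3: place 16 kg, 7 kg left
Final trucks: [74,15,19] [79,30] [79,18,16] [73] [82] [87] [80] [87] [70].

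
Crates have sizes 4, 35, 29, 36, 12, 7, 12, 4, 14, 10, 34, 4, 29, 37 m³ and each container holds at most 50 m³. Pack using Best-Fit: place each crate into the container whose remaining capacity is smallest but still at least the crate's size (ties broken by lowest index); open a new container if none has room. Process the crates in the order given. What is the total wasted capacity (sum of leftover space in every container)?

4 m³ → container 1 (remaining 46 m³)
35 m³ → container 1 (remaining 11 m³)
29 m³ → container 2 (remaining 21 m³)
36 m³ → container 3 (remaining 14 m³)
12 m³ → container 3 (remaining 2 m³)
7 m³ → container 1 (remaining 4 m³)
12 m³ → container 2 (remaining 9 m³)
4 m³ → container 1 (remaining 0 m³)
14 m³ → container 4 (remaining 36 m³)
10 m³ → container 4 (remaining 26 m³)
34 m³ → container 5 (remaining 16 m³)
4 m³ → container 2 (remaining 5 m³)
29 m³ → container 6 (remaining 21 m³)
37 m³ → container 7 (remaining 13 m³)
7 containers × 50 m³ = 350 m³; used 267 m³; unused 83 m³.

83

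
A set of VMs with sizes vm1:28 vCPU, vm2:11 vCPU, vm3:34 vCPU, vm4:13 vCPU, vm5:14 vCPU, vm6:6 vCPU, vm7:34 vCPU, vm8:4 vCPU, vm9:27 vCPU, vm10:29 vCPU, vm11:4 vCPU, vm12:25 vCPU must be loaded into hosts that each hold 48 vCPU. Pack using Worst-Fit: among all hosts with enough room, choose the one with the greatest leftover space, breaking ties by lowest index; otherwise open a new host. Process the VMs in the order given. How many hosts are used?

7

vm1 (28 vCPU) → host 1 (remaining 20 vCPU)
vm2 (11 vCPU) → host 1 (remaining 9 vCPU)
vm3 (34 vCPU) → host 2 (remaining 14 vCPU)
vm4 (13 vCPU) → host 2 (remaining 1 vCPU)
vm5 (14 vCPU) → host 3 (remaining 34 vCPU)
vm6 (6 vCPU) → host 3 (remaining 28 vCPU)
vm7 (34 vCPU) → host 4 (remaining 14 vCPU)
vm8 (4 vCPU) → host 3 (remaining 24 vCPU)
vm9 (27 vCPU) → host 5 (remaining 21 vCPU)
vm10 (29 vCPU) → host 6 (remaining 19 vCPU)
vm11 (4 vCPU) → host 3 (remaining 20 vCPU)
vm12 (25 vCPU) → host 7 (remaining 23 vCPU)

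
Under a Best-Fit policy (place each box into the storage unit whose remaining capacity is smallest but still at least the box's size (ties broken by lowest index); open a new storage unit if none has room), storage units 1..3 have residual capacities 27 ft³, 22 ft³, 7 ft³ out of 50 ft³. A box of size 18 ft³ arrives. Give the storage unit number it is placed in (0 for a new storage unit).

2

Storage units with room: storage unit 1 (27 ft³), storage unit 2 (22 ft³).
Tightest fit is storage unit 2 with 22 ft³ free.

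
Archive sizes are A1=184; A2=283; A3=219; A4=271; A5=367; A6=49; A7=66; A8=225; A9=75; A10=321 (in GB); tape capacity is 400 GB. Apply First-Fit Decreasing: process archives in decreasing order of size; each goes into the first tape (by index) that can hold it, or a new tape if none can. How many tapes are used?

7

Sorted descending: 367, 321, 283, 271, 225, 219, 184, 75, 66, 49.
tape 1: place 367 GB, 33 GB left
tape 2: place 321 GB, 79 GB left
tape 3: place 283 GB, 117 GB left
tape 4: place 271 GB, 129 GB left
tape 5: place 225 GB, 175 GB left
tape 6: place 219 GB, 181 GB left
tape 7: place 184 GB, 216 GB left
tape 2: place 75 GB, 4 GB left
tape 3: place 66 GB, 51 GB left
tape 3: place 49 GB, 2 GB left
Final tapes: [367] [321,75] [283,66,49] [271] [225] [219] [184].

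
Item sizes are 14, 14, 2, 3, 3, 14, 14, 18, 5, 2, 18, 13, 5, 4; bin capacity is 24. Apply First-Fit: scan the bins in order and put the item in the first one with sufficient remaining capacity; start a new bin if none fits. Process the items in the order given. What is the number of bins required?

7

Put 14 in bin 1; 10 remain.
Put 14 in bin 2; 10 remain.
Put 2 in bin 1; 8 remain.
Put 3 in bin 1; 5 remain.
Put 3 in bin 1; 2 remain.
Put 14 in bin 3; 10 remain.
Put 14 in bin 4; 10 remain.
Put 18 in bin 5; 6 remain.
Put 5 in bin 2; 5 remain.
Put 2 in bin 1; 0 remain.
Put 18 in bin 6; 6 remain.
Put 13 in bin 7; 11 remain.
Put 5 in bin 2; 0 remain.
Put 4 in bin 3; 6 remain.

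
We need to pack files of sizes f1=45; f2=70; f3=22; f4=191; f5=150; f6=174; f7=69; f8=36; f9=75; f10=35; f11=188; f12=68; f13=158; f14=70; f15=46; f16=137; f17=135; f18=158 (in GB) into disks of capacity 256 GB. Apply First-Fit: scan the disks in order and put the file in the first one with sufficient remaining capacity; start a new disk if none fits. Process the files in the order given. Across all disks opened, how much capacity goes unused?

477

Put f1 (45 GB) in disk 1; 211 GB remain.
Put f2 (70 GB) in disk 1; 141 GB remain.
Put f3 (22 GB) in disk 1; 119 GB remain.
Put f4 (191 GB) in disk 2; 65 GB remain.
Put f5 (150 GB) in disk 3; 106 GB remain.
Put f6 (174 GB) in disk 4; 82 GB remain.
Put f7 (69 GB) in disk 1; 50 GB remain.
Put f8 (36 GB) in disk 1; 14 GB remain.
Put f9 (75 GB) in disk 3; 31 GB remain.
Put f10 (35 GB) in disk 2; 30 GB remain.
Put f11 (188 GB) in disk 5; 68 GB remain.
Put f12 (68 GB) in disk 4; 14 GB remain.
Put f13 (158 GB) in disk 6; 98 GB remain.
Put f14 (70 GB) in disk 6; 28 GB remain.
Put f15 (46 GB) in disk 5; 22 GB remain.
Put f16 (137 GB) in disk 7; 119 GB remain.
Put f17 (135 GB) in disk 8; 121 GB remain.
Put f18 (158 GB) in disk 9; 98 GB remain.
9 disks × 256 GB = 2304 GB; used 1827 GB; unused 477 GB.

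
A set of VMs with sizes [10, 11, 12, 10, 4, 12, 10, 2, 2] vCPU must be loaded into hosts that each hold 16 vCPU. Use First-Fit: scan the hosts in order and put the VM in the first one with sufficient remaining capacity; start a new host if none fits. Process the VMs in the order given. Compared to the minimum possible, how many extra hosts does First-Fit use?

0

First-Fit: [10,4,2] [11,2] [12] [10] [12] [10] → 6 hosts.
6 VMs exceed 8 vCPU (half the capacity), and no two of those can share a host, so at least 6 hosts are needed.
So 6 is already optimal.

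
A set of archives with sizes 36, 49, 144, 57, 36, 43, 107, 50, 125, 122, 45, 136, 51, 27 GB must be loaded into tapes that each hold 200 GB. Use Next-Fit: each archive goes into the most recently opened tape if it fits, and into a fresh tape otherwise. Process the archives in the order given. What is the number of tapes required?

8

Put 36 GB in tape 1; 164 GB remain.
Put 49 GB in tape 1; 115 GB remain.
Put 144 GB in tape 2; 56 GB remain.
Put 57 GB in tape 3; 143 GB remain.
Put 36 GB in tape 3; 107 GB remain.
Put 43 GB in tape 3; 64 GB remain.
Put 107 GB in tape 4; 93 GB remain.
Put 50 GB in tape 4; 43 GB remain.
Put 125 GB in tape 5; 75 GB remain.
Put 122 GB in tape 6; 78 GB remain.
Put 45 GB in tape 6; 33 GB remain.
Put 136 GB in tape 7; 64 GB remain.
Put 51 GB in tape 7; 13 GB remain.
Put 27 GB in tape 8; 173 GB remain.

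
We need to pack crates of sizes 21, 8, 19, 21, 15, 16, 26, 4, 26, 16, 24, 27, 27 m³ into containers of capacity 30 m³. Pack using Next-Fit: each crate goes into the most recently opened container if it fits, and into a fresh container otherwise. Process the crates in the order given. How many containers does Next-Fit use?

container 1: place 21 m³, 9 m³ left
container 1: place 8 m³, 1 m³ left
container 2: place 19 m³, 11 m³ left
container 3: place 21 m³, 9 m³ left
container 4: place 15 m³, 15 m³ left
container 5: place 16 m³, 14 m³ left
container 6: place 26 m³, 4 m³ left
container 6: place 4 m³, 0 m³ left
container 7: place 26 m³, 4 m³ left
container 8: place 16 m³, 14 m³ left
container 9: place 24 m³, 6 m³ left
container 10: place 27 m³, 3 m³ left
container 11: place 27 m³, 3 m³ left

11 containers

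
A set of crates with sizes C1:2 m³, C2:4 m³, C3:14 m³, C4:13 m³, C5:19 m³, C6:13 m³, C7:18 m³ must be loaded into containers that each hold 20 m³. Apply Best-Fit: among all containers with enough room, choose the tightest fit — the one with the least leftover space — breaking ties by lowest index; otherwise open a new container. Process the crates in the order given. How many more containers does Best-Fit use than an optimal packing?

0

Best-Fit: [2,4,14] [13] [19] [13] [18] → 5 containers.
Total size 83 m³; any packing needs at least ⌈83/20⌉ = 5 containers.
So 5 is already optimal.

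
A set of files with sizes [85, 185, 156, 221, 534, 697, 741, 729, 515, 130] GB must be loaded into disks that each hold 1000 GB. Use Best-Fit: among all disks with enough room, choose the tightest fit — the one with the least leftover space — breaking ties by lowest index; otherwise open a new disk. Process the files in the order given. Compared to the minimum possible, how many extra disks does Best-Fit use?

Best-Fit: [85,185,156,221] [534] [697] [741,130] [729] [515] → 6 disks.
5 files exceed 500 GB (half the capacity), and no two of those can share a disk, so at least 5 disks are needed.
An optimal packing achieves that bound: [741,221] [729,185,85] [697,156,130] [534] [515] → 5 disks.
Excess: 6 − 5 = 1.

1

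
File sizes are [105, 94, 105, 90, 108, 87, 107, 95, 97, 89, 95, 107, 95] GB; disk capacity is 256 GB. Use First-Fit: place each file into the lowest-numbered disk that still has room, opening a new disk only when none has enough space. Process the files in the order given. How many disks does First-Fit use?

Put 105 GB in disk 1; 151 GB remain.
Put 94 GB in disk 1; 57 GB remain.
Put 105 GB in disk 2; 151 GB remain.
Put 90 GB in disk 2; 61 GB remain.
Put 108 GB in disk 3; 148 GB remain.
Put 87 GB in disk 3; 61 GB remain.
Put 107 GB in disk 4; 149 GB remain.
Put 95 GB in disk 4; 54 GB remain.
Put 97 GB in disk 5; 159 GB remain.
Put 89 GB in disk 5; 70 GB remain.
Put 95 GB in disk 6; 161 GB remain.
Put 107 GB in disk 6; 54 GB remain.
Put 95 GB in disk 7; 161 GB remain.

7 disks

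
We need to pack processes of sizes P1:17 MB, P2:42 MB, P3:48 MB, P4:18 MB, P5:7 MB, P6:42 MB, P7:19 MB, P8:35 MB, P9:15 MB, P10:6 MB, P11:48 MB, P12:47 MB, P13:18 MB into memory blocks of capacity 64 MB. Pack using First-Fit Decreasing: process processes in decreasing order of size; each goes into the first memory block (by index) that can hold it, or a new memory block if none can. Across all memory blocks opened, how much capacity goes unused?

22

Sorted descending: 48, 48, 47, 42, 42, 35, 19, 18, 18, 17, 15, 7, 6.
Put 48 MB in memory block 1; 16 MB remain.
Put 48 MB in memory block 2; 16 MB remain.
Put 47 MB in memory block 3; 17 MB remain.
Put 42 MB in memory block 4; 22 MB remain.
Put 42 MB in memory block 5; 22 MB remain.
Put 35 MB in memory block 6; 29 MB remain.
Put 19 MB in memory block 4; 3 MB remain.
Put 18 MB in memory block 5; 4 MB remain.
Put 18 MB in memory block 6; 11 MB remain.
Put 17 MB in memory block 3; 0 MB remain.
Put 15 MB in memory block 1; 1 MB remain.
Put 7 MB in memory block 2; 9 MB remain.
Put 6 MB in memory block 2; 3 MB remain.
6 memory blocks × 64 MB = 384 MB; used 362 MB; unused 22 MB.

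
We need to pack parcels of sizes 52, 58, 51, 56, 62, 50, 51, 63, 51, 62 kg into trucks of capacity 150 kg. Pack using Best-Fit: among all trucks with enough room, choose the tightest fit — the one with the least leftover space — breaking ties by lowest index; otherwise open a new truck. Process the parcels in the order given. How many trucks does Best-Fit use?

5

Put 52 kg in truck 1; 98 kg remain.
Put 58 kg in truck 1; 40 kg remain.
Put 51 kg in truck 2; 99 kg remain.
Put 56 kg in truck 2; 43 kg remain.
Put 62 kg in truck 3; 88 kg remain.
Put 50 kg in truck 3; 38 kg remain.
Put 51 kg in truck 4; 99 kg remain.
Put 63 kg in truck 4; 36 kg remain.
Put 51 kg in truck 5; 99 kg remain.
Put 62 kg in truck 5; 37 kg remain.
Final trucks: [52,58] [51,56] [62,50] [51,63] [51,62].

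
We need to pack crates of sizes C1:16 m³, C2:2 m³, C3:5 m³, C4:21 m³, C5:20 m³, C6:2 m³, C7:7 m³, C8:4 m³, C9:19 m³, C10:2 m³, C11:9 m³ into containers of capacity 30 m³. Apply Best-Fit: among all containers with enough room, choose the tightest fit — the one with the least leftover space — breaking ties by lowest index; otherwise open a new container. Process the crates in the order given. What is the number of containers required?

4

container 1: place C1 (16 m³), 14 m³ left
container 1: place C2 (2 m³), 12 m³ left
container 1: place C3 (5 m³), 7 m³ left
container 2: place C4 (21 m³), 9 m³ left
container 3: place C5 (20 m³), 10 m³ left
container 1: place C6 (2 m³), 5 m³ left
container 2: place C7 (7 m³), 2 m³ left
container 1: place C8 (4 m³), 1 m³ left
container 4: place C9 (19 m³), 11 m³ left
container 2: place C10 (2 m³), 0 m³ left
container 3: place C11 (9 m³), 1 m³ left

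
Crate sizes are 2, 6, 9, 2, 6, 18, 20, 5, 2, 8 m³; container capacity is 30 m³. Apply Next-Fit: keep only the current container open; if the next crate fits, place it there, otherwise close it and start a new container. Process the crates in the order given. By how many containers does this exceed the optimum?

Next-Fit: [2,6,9,2,6] [18] [20,5,2] [8] → 4 containers.
Total size 78 m³; any packing needs at least ⌈78/30⌉ = 3 containers.
An optimal packing achieves that bound: [20,9] [18,8,2,2] [6,6,5,2] → 3 containers.
Excess: 4 − 3 = 1.

1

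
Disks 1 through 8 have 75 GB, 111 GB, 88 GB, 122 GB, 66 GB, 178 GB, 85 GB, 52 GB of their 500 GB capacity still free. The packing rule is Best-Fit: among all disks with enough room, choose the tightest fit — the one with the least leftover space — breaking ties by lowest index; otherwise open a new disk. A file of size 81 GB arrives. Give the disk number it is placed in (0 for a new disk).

7

Disks with room: disk 2 (111 GB), disk 3 (88 GB), disk 4 (122 GB), disk 6 (178 GB), disk 7 (85 GB).
Tightest fit is disk 7 with 85 GB free.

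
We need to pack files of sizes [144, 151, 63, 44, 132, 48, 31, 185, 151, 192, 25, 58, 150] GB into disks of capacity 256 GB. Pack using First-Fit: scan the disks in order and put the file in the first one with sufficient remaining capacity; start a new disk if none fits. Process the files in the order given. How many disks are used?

Put 144 GB in disk 1; 112 GB remain.
Put 151 GB in disk 2; 105 GB remain.
Put 63 GB in disk 1; 49 GB remain.
Put 44 GB in disk 1; 5 GB remain.
Put 132 GB in disk 3; 124 GB remain.
Put 48 GB in disk 2; 57 GB remain.
Put 31 GB in disk 2; 26 GB remain.
Put 185 GB in disk 4; 71 GB remain.
Put 151 GB in disk 5; 105 GB remain.
Put 192 GB in disk 6; 64 GB remain.
Put 25 GB in disk 2; 1 GB remain.
Put 58 GB in disk 3; 66 GB remain.
Put 150 GB in disk 7; 106 GB remain.
Final disks: [144,63,44] [151,48,31,25] [132,58] [185] [151] [192] [150].

7 disks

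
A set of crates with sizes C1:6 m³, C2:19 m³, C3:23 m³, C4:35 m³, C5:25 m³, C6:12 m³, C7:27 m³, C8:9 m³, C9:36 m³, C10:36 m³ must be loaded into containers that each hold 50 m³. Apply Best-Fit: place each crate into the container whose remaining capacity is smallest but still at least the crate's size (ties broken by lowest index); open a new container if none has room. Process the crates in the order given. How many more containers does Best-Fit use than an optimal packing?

Best-Fit: [6,19,23] [35,12] [25] [27,9] [36] [36] → 6 containers.
Total size 228 m³; any packing needs at least ⌈228/50⌉ = 5 containers.
An optimal packing achieves that bound: [36,12] [36,9] [35,6] [27,23] [25,19] → 5 containers.
Excess: 6 − 5 = 1.

1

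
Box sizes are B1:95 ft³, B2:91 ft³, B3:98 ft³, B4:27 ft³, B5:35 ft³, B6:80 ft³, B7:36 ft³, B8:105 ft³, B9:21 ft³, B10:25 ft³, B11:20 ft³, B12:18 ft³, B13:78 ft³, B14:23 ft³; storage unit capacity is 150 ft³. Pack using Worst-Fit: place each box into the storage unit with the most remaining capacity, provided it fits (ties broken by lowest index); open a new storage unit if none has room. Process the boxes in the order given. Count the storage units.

storage unit 1: place B1 (95 ft³), 55 ft³ left
storage unit 2: place B2 (91 ft³), 59 ft³ left
storage unit 3: place B3 (98 ft³), 52 ft³ left
storage unit 2: place B4 (27 ft³), 32 ft³ left
storage unit 1: place B5 (35 ft³), 20 ft³ left
storage unit 4: place B6 (80 ft³), 70 ft³ left
storage unit 4: place B7 (36 ft³), 34 ft³ left
storage unit 5: place B8 (105 ft³), 45 ft³ left
storage unit 3: place B9 (21 ft³), 31 ft³ left
storage unit 5: place B10 (25 ft³), 20 ft³ left
storage unit 4: place B11 (20 ft³), 14 ft³ left
storage unit 2: place B12 (18 ft³), 14 ft³ left
storage unit 6: place B13 (78 ft³), 72 ft³ left
storage unit 6: place B14 (23 ft³), 49 ft³ left
Final storage units: [95,35] [91,27,18] [98,21] [80,36,20] [105,25] [78,23].

6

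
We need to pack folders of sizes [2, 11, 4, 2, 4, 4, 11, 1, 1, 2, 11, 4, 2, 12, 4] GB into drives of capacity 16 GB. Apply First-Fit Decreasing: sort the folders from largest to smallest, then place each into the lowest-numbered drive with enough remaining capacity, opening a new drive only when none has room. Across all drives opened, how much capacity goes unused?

Sorted descending: 12, 11, 11, 11, 4, 4, 4, 4, 4, 2, 2, 2, 2, 1, 1.
12 GB → drive 1 (remaining 4 GB)
11 GB → drive 2 (remaining 5 GB)
11 GB → drive 3 (remaining 5 GB)
11 GB → drive 4 (remaining 5 GB)
4 GB → drive 1 (remaining 0 GB)
4 GB → drive 2 (remaining 1 GB)
4 GB → drive 3 (remaining 1 GB)
4 GB → drive 4 (remaining 1 GB)
4 GB → drive 5 (remaining 12 GB)
2 GB → drive 5 (remaining 10 GB)
2 GB → drive 5 (remaining 8 GB)
2 GB → drive 5 (remaining 6 GB)
2 GB → drive 5 (remaining 4 GB)
1 GB → drive 2 (remaining 0 GB)
1 GB → drive 3 (remaining 0 GB)
5 drives × 16 GB = 80 GB; used 75 GB; unused 5 GB.

5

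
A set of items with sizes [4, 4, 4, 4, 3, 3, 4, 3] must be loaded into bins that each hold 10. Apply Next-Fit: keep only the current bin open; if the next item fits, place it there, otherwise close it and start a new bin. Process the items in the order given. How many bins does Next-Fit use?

4 → bin 1 (remaining 6)
4 → bin 1 (remaining 2)
4 → bin 2 (remaining 6)
4 → bin 2 (remaining 2)
3 → bin 3 (remaining 7)
3 → bin 3 (remaining 4)
4 → bin 3 (remaining 0)
3 → bin 4 (remaining 7)
Final bins: [4,4] [4,4] [3,3,4] [3].

4 bins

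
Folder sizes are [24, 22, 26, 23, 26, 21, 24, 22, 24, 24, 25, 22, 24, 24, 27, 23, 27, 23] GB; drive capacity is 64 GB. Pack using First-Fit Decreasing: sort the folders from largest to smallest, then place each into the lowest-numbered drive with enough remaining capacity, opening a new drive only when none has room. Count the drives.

Sorted descending: 27, 27, 26, 26, 25, 24, 24, 24, 24, 24, 24, 23, 23, 23, 22, 22, 22, 21.
drive 1: place 27 GB, 37 GB left
drive 1: place 27 GB, 10 GB left
drive 2: place 26 GB, 38 GB left
drive 2: place 26 GB, 12 GB left
drive 3: place 25 GB, 39 GB left
drive 3: place 24 GB, 15 GB left
drive 4: place 24 GB, 40 GB left
drive 4: place 24 GB, 16 GB left
drive 5: place 24 GB, 40 GB left
drive 5: place 24 GB, 16 GB left
drive 6: place 24 GB, 40 GB left
drive 6: place 23 GB, 17 GB left
drive 7: place 23 GB, 41 GB left
drive 7: place 23 GB, 18 GB left
drive 8: place 22 GB, 42 GB left
drive 8: place 22 GB, 20 GB left
drive 9: place 22 GB, 42 GB left
drive 9: place 21 GB, 21 GB left
Final drives: [27,27] [26,26] [25,24] [24,24] [24,24] [24,23] [23,23] [22,22] [22,21].

9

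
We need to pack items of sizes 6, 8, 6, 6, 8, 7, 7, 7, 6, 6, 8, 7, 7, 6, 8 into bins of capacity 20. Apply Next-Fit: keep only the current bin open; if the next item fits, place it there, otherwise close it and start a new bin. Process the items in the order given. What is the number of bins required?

7

Put 6 in bin 1; 14 remain.
Put 8 in bin 1; 6 remain.
Put 6 in bin 1; 0 remain.
Put 6 in bin 2; 14 remain.
Put 8 in bin 2; 6 remain.
Put 7 in bin 3; 13 remain.
Put 7 in bin 3; 6 remain.
Put 7 in bin 4; 13 remain.
Put 6 in bin 4; 7 remain.
Put 6 in bin 4; 1 remain.
Put 8 in bin 5; 12 remain.
Put 7 in bin 5; 5 remain.
Put 7 in bin 6; 13 remain.
Put 6 in bin 6; 7 remain.
Put 8 in bin 7; 12 remain.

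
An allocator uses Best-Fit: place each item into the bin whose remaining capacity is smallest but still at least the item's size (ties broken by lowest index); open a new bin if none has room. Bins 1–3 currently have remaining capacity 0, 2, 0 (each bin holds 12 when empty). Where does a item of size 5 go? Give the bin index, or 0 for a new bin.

No bin has ≥ 5 free, so a new bin is opened.

0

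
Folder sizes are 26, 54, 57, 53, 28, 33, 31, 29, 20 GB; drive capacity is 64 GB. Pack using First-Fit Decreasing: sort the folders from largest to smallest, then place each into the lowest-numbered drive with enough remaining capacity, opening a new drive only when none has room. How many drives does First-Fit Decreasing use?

Sorted descending: 57, 54, 53, 33, 31, 29, 28, 26, 20.
drive 1: place 57 GB, 7 GB left
drive 2: place 54 GB, 10 GB left
drive 3: place 53 GB, 11 GB left
drive 4: place 33 GB, 31 GB left
drive 4: place 31 GB, 0 GB left
drive 5: place 29 GB, 35 GB left
drive 5: place 28 GB, 7 GB left
drive 6: place 26 GB, 38 GB left
drive 6: place 20 GB, 18 GB left

6 drives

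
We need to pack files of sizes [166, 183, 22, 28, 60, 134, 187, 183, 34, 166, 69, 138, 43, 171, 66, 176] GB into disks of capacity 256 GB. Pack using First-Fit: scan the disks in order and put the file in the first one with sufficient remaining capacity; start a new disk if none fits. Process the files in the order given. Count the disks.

9 disks

166 GB → disk 1 (remaining 90 GB)
183 GB → disk 2 (remaining 73 GB)
22 GB → disk 1 (remaining 68 GB)
28 GB → disk 1 (remaining 40 GB)
60 GB → disk 2 (remaining 13 GB)
134 GB → disk 3 (remaining 122 GB)
187 GB → disk 4 (remaining 69 GB)
183 GB → disk 5 (remaining 73 GB)
34 GB → disk 1 (remaining 6 GB)
166 GB → disk 6 (remaining 90 GB)
69 GB → disk 3 (remaining 53 GB)
138 GB → disk 7 (remaining 118 GB)
43 GB → disk 3 (remaining 10 GB)
171 GB → disk 8 (remaining 85 GB)
66 GB → disk 4 (remaining 3 GB)
176 GB → disk 9 (remaining 80 GB)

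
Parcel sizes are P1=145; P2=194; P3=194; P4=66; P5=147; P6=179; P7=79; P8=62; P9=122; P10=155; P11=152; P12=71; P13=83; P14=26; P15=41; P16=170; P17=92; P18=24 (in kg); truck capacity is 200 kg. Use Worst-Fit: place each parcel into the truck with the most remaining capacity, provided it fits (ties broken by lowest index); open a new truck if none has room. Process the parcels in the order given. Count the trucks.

truck 1: place P1 (145 kg), 55 kg left
truck 2: place P2 (194 kg), 6 kg left
truck 3: place P3 (194 kg), 6 kg left
truck 4: place P4 (66 kg), 134 kg left
truck 5: place P5 (147 kg), 53 kg left
truck 6: place P6 (179 kg), 21 kg left
truck 4: place P7 (79 kg), 55 kg left
truck 7: place P8 (62 kg), 138 kg left
truck 7: place P9 (122 kg), 16 kg left
truck 8: place P10 (155 kg), 45 kg left
truck 9: place P11 (152 kg), 48 kg left
truck 10: place P12 (71 kg), 129 kg left
truck 10: place P13 (83 kg), 46 kg left
truck 1: place P14 (26 kg), 29 kg left
truck 4: place P15 (41 kg), 14 kg left
truck 11: place P16 (170 kg), 30 kg left
truck 12: place P17 (92 kg), 108 kg left
truck 12: place P18 (24 kg), 84 kg left

12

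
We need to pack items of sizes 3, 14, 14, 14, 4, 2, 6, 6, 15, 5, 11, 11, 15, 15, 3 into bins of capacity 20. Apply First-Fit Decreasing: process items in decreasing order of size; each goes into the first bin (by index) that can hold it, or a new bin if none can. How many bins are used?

8 bins

Sorted descending: 15, 15, 15, 14, 14, 14, 11, 11, 6, 6, 5, 4, 3, 3, 2.
bin 1: place 15, 5 left
bin 2: place 15, 5 left
bin 3: place 15, 5 left
bin 4: place 14, 6 left
bin 5: place 14, 6 left
bin 6: place 14, 6 left
bin 7: place 11, 9 left
bin 8: place 11, 9 left
bin 4: place 6, 0 left
bin 5: place 6, 0 left
bin 1: place 5, 0 left
bin 2: place 4, 1 left
bin 3: place 3, 2 left
bin 6: place 3, 3 left
bin 3: place 2, 0 left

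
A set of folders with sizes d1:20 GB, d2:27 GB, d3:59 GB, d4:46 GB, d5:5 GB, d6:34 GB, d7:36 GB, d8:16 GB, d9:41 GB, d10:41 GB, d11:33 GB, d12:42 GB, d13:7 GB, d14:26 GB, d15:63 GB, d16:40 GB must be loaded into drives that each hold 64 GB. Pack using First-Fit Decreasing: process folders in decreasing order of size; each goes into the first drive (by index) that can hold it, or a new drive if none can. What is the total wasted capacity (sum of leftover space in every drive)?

Sorted descending: 63, 59, 46, 42, 41, 41, 40, 36, 34, 33, 27, 26, 20, 16, 7, 5.
Put 63 GB in drive 1; 1 GB remain.
Put 59 GB in drive 2; 5 GB remain.
Put 46 GB in drive 3; 18 GB remain.
Put 42 GB in drive 4; 22 GB remain.
Put 41 GB in drive 5; 23 GB remain.
Put 41 GB in drive 6; 23 GB remain.
Put 40 GB in drive 7; 24 GB remain.
Put 36 GB in drive 8; 28 GB remain.
Put 34 GB in drive 9; 30 GB remain.
Put 33 GB in drive 10; 31 GB remain.
Put 27 GB in drive 8; 1 GB remain.
Put 26 GB in drive 9; 4 GB remain.
Put 20 GB in drive 4; 2 GB remain.
Put 16 GB in drive 3; 2 GB remain.
Put 7 GB in drive 5; 16 GB remain.
Put 5 GB in drive 2; 0 GB remain.
10 drives × 64 GB = 640 GB; used 536 GB; unused 104 GB.

104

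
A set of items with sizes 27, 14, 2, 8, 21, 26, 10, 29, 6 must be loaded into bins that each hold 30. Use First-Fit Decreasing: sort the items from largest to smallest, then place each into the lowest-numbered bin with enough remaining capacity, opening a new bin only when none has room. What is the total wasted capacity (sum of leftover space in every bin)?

Sorted descending: 29, 27, 26, 21, 14, 10, 8, 6, 2.
Put 29 in bin 1; 1 remain.
Put 27 in bin 2; 3 remain.
Put 26 in bin 3; 4 remain.
Put 21 in bin 4; 9 remain.
Put 14 in bin 5; 16 remain.
Put 10 in bin 5; 6 remain.
Put 8 in bin 4; 1 remain.
Put 6 in bin 5; 0 remain.
Put 2 in bin 2; 1 remain.
5 bins × 30 = 150; used 143; unused 7.

7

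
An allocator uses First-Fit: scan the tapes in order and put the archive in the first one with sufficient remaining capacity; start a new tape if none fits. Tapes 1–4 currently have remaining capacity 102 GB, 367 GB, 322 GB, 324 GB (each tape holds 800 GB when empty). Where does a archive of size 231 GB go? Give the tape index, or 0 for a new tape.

Tapes with room: tape 2 (367 GB), tape 3 (322 GB), tape 4 (324 GB).
The first with room is tape 2.

2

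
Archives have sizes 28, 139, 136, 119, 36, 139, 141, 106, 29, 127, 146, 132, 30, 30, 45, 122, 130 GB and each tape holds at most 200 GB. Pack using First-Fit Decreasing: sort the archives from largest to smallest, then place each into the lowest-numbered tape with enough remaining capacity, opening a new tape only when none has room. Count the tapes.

Sorted descending: 146, 141, 139, 139, 136, 132, 130, 127, 122, 119, 106, 45, 36, 30, 30, 29, 28.
146 GB → tape 1 (remaining 54 GB)
141 GB → tape 2 (remaining 59 GB)
139 GB → tape 3 (remaining 61 GB)
139 GB → tape 4 (remaining 61 GB)
136 GB → tape 5 (remaining 64 GB)
132 GB → tape 6 (remaining 68 GB)
130 GB → tape 7 (remaining 70 GB)
127 GB → tape 8 (remaining 73 GB)
122 GB → tape 9 (remaining 78 GB)
119 GB → tape 10 (remaining 81 GB)
106 GB → tape 11 (remaining 94 GB)
45 GB → tape 1 (remaining 9 GB)
36 GB → tape 2 (remaining 23 GB)
30 GB → tape 3 (remaining 31 GB)
30 GB → tape 3 (remaining 1 GB)
29 GB → tape 4 (remaining 32 GB)
28 GB → tape 4 (remaining 4 GB)
Final tapes: [146,45] [141,36] [139,30,30] [139,29,28] [136] [132] [130] [127] [122] [119] [106].

11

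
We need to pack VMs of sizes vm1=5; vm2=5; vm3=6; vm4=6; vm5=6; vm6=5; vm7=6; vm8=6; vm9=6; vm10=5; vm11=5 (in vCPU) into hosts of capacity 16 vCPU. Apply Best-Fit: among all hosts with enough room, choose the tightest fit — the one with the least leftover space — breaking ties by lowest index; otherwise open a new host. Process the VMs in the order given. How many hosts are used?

vm1 (5 vCPU) → host 1 (remaining 11 vCPU)
vm2 (5 vCPU) → host 1 (remaining 6 vCPU)
vm3 (6 vCPU) → host 1 (remaining 0 vCPU)
vm4 (6 vCPU) → host 2 (remaining 10 vCPU)
vm5 (6 vCPU) → host 2 (remaining 4 vCPU)
vm6 (5 vCPU) → host 3 (remaining 11 vCPU)
vm7 (6 vCPU) → host 3 (remaining 5 vCPU)
vm8 (6 vCPU) → host 4 (remaining 10 vCPU)
vm9 (6 vCPU) → host 4 (remaining 4 vCPU)
vm10 (5 vCPU) → host 3 (remaining 0 vCPU)
vm11 (5 vCPU) → host 5 (remaining 11 vCPU)
Final hosts: [5,5,6] [6,6] [5,6,5] [6,6] [5].

5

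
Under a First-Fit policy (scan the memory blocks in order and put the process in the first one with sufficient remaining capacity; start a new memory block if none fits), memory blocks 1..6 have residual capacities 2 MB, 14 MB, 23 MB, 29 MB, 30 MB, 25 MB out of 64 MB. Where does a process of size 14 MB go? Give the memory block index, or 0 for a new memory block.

2

Memory blocks with room: memory block 2 (14 MB), memory block 3 (23 MB), memory block 4 (29 MB), memory block 5 (30 MB), memory block 6 (25 MB).
The first with room is memory block 2.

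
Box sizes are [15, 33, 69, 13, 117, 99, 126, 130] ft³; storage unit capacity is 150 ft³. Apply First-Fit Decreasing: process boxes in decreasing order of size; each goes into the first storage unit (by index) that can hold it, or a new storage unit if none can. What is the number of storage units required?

5 storage units

Sorted descending: 130, 126, 117, 99, 69, 33, 15, 13.
Put 130 ft³ in storage unit 1; 20 ft³ remain.
Put 126 ft³ in storage unit 2; 24 ft³ remain.
Put 117 ft³ in storage unit 3; 33 ft³ remain.
Put 99 ft³ in storage unit 4; 51 ft³ remain.
Put 69 ft³ in storage unit 5; 81 ft³ remain.
Put 33 ft³ in storage unit 3; 0 ft³ remain.
Put 15 ft³ in storage unit 1; 5 ft³ remain.
Put 13 ft³ in storage unit 2; 11 ft³ remain.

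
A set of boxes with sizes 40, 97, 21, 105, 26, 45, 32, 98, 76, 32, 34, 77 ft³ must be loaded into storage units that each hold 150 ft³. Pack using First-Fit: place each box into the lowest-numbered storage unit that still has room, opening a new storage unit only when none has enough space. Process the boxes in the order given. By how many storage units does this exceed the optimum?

1

First-Fit: [40,97] [21,105] [26,45,32,32] [98,34] [76] [77] → 6 storage units.
Total size 683 ft³; any packing needs at least ⌈683/150⌉ = 5 storage units.
An optimal packing achieves that bound: [105,45] [98,40] [97,34] [77,32,32] [76,26,21] → 5 storage units.
Excess: 6 − 5 = 1.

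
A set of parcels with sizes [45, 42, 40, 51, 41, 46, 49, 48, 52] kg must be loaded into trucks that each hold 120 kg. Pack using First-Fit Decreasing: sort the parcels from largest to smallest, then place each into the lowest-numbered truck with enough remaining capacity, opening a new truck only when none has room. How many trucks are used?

5 trucks

Sorted descending: 52, 51, 49, 48, 46, 45, 42, 41, 40.
truck 1: place 52 kg, 68 kg left
truck 1: place 51 kg, 17 kg left
truck 2: place 49 kg, 71 kg left
truck 2: place 48 kg, 23 kg left
truck 3: place 46 kg, 74 kg left
truck 3: place 45 kg, 29 kg left
truck 4: place 42 kg, 78 kg left
truck 4: place 41 kg, 37 kg left
truck 5: place 40 kg, 80 kg left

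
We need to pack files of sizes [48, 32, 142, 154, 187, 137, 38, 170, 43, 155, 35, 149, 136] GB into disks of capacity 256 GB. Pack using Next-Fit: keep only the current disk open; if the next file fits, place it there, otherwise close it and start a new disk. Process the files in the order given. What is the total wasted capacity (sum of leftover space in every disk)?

622

Put 48 GB in disk 1; 208 GB remain.
Put 32 GB in disk 1; 176 GB remain.
Put 142 GB in disk 1; 34 GB remain.
Put 154 GB in disk 2; 102 GB remain.
Put 187 GB in disk 3; 69 GB remain.
Put 137 GB in disk 4; 119 GB remain.
Put 38 GB in disk 4; 81 GB remain.
Put 170 GB in disk 5; 86 GB remain.
Put 43 GB in disk 5; 43 GB remain.
Put 155 GB in disk 6; 101 GB remain.
Put 35 GB in disk 6; 66 GB remain.
Put 149 GB in disk 7; 107 GB remain.
Put 136 GB in disk 8; 120 GB remain.
8 disks × 256 GB = 2048 GB; used 1426 GB; unused 622 GB.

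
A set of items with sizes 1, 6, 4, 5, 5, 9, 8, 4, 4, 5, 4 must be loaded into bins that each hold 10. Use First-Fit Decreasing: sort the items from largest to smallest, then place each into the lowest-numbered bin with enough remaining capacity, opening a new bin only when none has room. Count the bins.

6 bins

Sorted descending: 9, 8, 6, 5, 5, 5, 4, 4, 4, 4, 1.
Put 9 in bin 1; 1 remain.
Put 8 in bin 2; 2 remain.
Put 6 in bin 3; 4 remain.
Put 5 in bin 4; 5 remain.
Put 5 in bin 4; 0 remain.
Put 5 in bin 5; 5 remain.
Put 4 in bin 3; 0 remain.
Put 4 in bin 5; 1 remain.
Put 4 in bin 6; 6 remain.
Put 4 in bin 6; 2 remain.
Put 1 in bin 1; 0 remain.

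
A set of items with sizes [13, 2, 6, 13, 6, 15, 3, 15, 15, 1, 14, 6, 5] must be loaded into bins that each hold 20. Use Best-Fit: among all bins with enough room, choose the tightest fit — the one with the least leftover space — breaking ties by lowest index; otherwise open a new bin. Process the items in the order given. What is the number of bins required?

7

Put 13 in bin 1; 7 remain.
Put 2 in bin 1; 5 remain.
Put 6 in bin 2; 14 remain.
Put 13 in bin 2; 1 remain.
Put 6 in bin 3; 14 remain.
Put 15 in bin 4; 5 remain.
Put 3 in bin 1; 2 remain.
Put 15 in bin 5; 5 remain.
Put 15 in bin 6; 5 remain.
Put 1 in bin 2; 0 remain.
Put 14 in bin 3; 0 remain.
Put 6 in bin 7; 14 remain.
Put 5 in bin 4; 0 remain.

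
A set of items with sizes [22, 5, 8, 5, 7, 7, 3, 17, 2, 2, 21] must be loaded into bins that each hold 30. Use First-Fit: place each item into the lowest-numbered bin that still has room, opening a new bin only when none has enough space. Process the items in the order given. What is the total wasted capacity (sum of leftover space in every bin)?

21

Put 22 in bin 1; 8 remain.
Put 5 in bin 1; 3 remain.
Put 8 in bin 2; 22 remain.
Put 5 in bin 2; 17 remain.
Put 7 in bin 2; 10 remain.
Put 7 in bin 2; 3 remain.
Put 3 in bin 1; 0 remain.
Put 17 in bin 3; 13 remain.
Put 2 in bin 2; 1 remain.
Put 2 in bin 3; 11 remain.
Put 21 in bin 4; 9 remain.
4 bins × 30 = 120; used 99; unused 21.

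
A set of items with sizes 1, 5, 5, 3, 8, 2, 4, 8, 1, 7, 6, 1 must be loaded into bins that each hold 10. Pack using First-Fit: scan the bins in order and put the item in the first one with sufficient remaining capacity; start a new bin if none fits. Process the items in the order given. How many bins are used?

6 bins

Put 1 in bin 1; 9 remain.
Put 5 in bin 1; 4 remain.
Put 5 in bin 2; 5 remain.
Put 3 in bin 1; 1 remain.
Put 8 in bin 3; 2 remain.
Put 2 in bin 2; 3 remain.
Put 4 in bin 4; 6 remain.
Put 8 in bin 5; 2 remain.
Put 1 in bin 1; 0 remain.
Put 7 in bin 6; 3 remain.
Put 6 in bin 4; 0 remain.
Put 1 in bin 2; 2 remain.
Final bins: [1,5,3,1] [5,2,1] [8] [4,6] [8] [7].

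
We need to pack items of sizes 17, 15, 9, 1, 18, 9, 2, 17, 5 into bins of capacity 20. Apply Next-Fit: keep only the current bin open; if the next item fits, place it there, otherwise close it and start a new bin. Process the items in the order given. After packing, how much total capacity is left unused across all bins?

17 → bin 1 (remaining 3)
15 → bin 2 (remaining 5)
9 → bin 3 (remaining 11)
1 → bin 3 (remaining 10)
18 → bin 4 (remaining 2)
9 → bin 5 (remaining 11)
2 → bin 5 (remaining 9)
17 → bin 6 (remaining 3)
5 → bin 7 (remaining 15)
7 bins × 20 = 140; used 93; unused 47.

47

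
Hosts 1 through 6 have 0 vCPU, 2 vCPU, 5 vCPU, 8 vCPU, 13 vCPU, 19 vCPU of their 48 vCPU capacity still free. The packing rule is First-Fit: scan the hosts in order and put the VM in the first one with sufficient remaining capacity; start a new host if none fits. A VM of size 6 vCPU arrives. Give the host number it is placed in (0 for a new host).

4

Hosts with room: host 4 (8 vCPU), host 5 (13 vCPU), host 6 (19 vCPU).
The first with room is host 4.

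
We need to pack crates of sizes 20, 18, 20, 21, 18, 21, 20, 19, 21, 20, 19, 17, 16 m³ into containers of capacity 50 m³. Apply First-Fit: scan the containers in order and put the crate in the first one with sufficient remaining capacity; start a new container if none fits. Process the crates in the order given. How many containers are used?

Put 20 m³ in container 1; 30 m³ remain.
Put 18 m³ in container 1; 12 m³ remain.
Put 20 m³ in container 2; 30 m³ remain.
Put 21 m³ in container 2; 9 m³ remain.
Put 18 m³ in container 3; 32 m³ remain.
Put 21 m³ in container 3; 11 m³ remain.
Put 20 m³ in container 4; 30 m³ remain.
Put 19 m³ in container 4; 11 m³ remain.
Put 21 m³ in container 5; 29 m³ remain.
Put 20 m³ in container 5; 9 m³ remain.
Put 19 m³ in container 6; 31 m³ remain.
Put 17 m³ in container 6; 14 m³ remain.
Put 16 m³ in container 7; 34 m³ remain.
Final containers: [20,18] [20,21] [18,21] [20,19] [21,20] [19,17] [16].

7 containers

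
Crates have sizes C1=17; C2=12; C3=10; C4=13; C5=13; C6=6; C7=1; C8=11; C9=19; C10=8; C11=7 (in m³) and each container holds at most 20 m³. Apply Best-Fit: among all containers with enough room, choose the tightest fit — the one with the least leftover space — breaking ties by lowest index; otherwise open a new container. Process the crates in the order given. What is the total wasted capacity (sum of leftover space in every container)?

container 1: place C1 (17 m³), 3 m³ left
container 2: place C2 (12 m³), 8 m³ left
container 3: place C3 (10 m³), 10 m³ left
container 4: place C4 (13 m³), 7 m³ left
container 5: place C5 (13 m³), 7 m³ left
container 4: place C6 (6 m³), 1 m³ left
container 4: place C7 (1 m³), 0 m³ left
container 6: place C8 (11 m³), 9 m³ left
container 7: place C9 (19 m³), 1 m³ left
container 2: place C10 (8 m³), 0 m³ left
container 5: place C11 (7 m³), 0 m³ left
7 containers × 20 m³ = 140 m³; used 117 m³; unused 23 m³.

23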